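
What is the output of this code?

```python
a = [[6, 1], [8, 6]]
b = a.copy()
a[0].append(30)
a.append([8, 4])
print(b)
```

Key concept: shallow copy with nested lists.
Step by step:
`a = [[6, 1], [8, 6]]` → a = [[6, 1], [8, 6]]
`b = a.copy()` → b = [[6, 1], [8, 6]]
`a[0].append(30)` → a = [[6, 1, 30], [8, 6]]; b = [[6, 1, 30], [8, 6]]
`a.append([8, 4])` → a = [[6, 1, 30], [8, 6], [8, 4]]
`print(b)` → prints [[6, 1, 30], [8, 6]]

Answer: [[6, 1, 30], [8, 6]]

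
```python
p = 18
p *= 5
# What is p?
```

Trace:
`p = 18` → p = 18
`p *= 5` → p = 90
So p = 90

Answer: 90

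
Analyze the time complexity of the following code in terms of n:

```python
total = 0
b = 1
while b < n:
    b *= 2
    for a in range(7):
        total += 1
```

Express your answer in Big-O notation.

Each loop level contributes: log n × 1. Multiplying the contributions gives O(log n).

Answer: O(log n)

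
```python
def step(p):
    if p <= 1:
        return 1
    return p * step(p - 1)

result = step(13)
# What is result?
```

step(13) = 13 * 12 * 11 * 10 * 9 * 8 * 7 * 6 * 5 * 4 * 3 * 2 * 1 = 6227020800

Answer: 6227020800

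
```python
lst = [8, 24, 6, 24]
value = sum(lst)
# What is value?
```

Trace:
`lst = [8, 24, 6, 24]` → lst = [8, 24, 6, 24]
`value = sum(lst)` → value = 62
So value = 62

Answer: 62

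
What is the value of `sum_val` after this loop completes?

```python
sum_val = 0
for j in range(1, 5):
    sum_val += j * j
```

Sum of squares 1² to 4² = 30
`sum_val` takes the values: 0 → 1 → 5 → 14 → 30

Answer: 30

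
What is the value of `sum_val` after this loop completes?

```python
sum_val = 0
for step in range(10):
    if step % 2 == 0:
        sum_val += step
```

Sum of even numbers 0 to 9
`sum_val` takes the values: 0 → 2 → 6 → 12 → 20

Answer: 20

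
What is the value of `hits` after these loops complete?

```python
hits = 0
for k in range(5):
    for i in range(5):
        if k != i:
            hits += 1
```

5² - 5 (exclude diagonal)
`hits` takes the values: 0 → 1 → 2 → 3 → 4 → 5 → 6 → 7 → 8 → 9 → 10 → 11 → 12 → 13 → 14 → 15 → 16 → 17 → 18 → 19 → 20

Answer: 20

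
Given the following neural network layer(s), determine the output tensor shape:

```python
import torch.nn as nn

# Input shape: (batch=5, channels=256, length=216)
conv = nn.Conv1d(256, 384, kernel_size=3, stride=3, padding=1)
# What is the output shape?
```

Input: (5, 256, 216) -> Output: (5, 384, 72)

Answer: (5, 384, 72)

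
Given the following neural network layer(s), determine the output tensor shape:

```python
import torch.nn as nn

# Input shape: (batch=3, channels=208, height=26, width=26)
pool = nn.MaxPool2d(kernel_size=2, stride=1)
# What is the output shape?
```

Input: (3, 208, 26, 26) -> Output: (3, 208, 25, 25)

Answer: (3, 208, 25, 25)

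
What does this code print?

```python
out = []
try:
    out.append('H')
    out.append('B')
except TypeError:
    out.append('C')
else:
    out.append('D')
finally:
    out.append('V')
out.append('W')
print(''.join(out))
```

Execution trace: 'H' (try body) → 'B' (try body, no exception) → 'D' (else) → 'V' (finally) → 'W' (after the try/except). Output: HBDVW

Answer: HBDVW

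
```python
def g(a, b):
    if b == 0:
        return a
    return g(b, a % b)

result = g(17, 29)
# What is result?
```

g(17, 29) -> g(29, 17) -> g(17, 12) -> g(12, 5) -> g(5, 2) -> g(2, 1) -> g(1, 0) -> 1

Answer: 1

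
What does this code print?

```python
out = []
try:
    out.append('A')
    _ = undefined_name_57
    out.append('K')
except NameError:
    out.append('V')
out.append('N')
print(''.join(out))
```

Execution trace: 'A' (try body) → 'V' (except NameError) → 'N' (after the try/except). Output: AVN

Answer: AVN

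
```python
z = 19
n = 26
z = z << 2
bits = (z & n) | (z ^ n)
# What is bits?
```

Trace:
`z = 19` → z = 19
`n = 26` → n = 26
`z = z << 2` → z = 76
`bits = (z & n) | (z ^ n)` → bits = 94
So bits = 94

Answer: 94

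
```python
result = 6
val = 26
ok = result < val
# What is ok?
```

Trace:
`result = 6` → result = 6
`val = 26` → val = 26
`ok = result < val` → ok = True
So ok = True

Answer: True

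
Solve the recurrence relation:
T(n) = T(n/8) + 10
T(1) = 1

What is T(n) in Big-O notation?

Each step divides n by 8 and adds 10. After log_8(n) steps we reach T(1)=1. So T(n) = 10·log_8(n) + 1 = O(log n).

Answer: O(log n)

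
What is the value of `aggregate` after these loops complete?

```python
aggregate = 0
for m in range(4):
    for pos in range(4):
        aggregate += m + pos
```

Sum of all m+pos for m,pos in 4x4
`aggregate` takes the values: 0 → 1 → 3 → 6 → 7 → 9 → 12 → 16 → 18 → 21 → 25 → 30 → 33 → 37 → 42 → 48

Answer: 48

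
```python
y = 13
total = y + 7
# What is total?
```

Trace:
`y = 13` → y = 13
`total = y + 7` → total = 20
So total = 20

Answer: 20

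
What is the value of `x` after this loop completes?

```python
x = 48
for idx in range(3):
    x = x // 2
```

Halve 3 times: 48 // 2^3 = 6
`x` takes the values: 48 → 24 → 12 → 6

Answer: 6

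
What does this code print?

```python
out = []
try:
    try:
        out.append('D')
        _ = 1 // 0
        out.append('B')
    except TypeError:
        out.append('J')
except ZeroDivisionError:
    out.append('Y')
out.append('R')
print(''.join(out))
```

Execution trace: 'D' (try body) → 'Y' (outer except ZeroDivisionError) → 'R' (after the try/except). Output: DYR

Answer: DYR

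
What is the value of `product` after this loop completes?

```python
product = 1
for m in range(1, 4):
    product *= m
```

3! = 6
`product` takes the values: 1 → 2 → 6

Answer: 6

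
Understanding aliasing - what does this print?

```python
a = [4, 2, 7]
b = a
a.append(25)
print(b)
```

Key concept: basic list aliasing.
Step by step:
`a = [4, 2, 7]` → a = [4, 2, 7]
`b = a` → b = [4, 2, 7] (same object as a)
`a.append(25)` → a = [4, 2, 7, 25] (same object as b); b = [4, 2, 7, 25] (same object as a)
`print(b)` → prints [4, 2, 7, 25]

Answer: [4, 2, 7, 25]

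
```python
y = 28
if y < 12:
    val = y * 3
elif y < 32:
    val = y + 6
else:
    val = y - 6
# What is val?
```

Trace:
`y = 28` → y = 28
`if y < 12: ...` → y < 12 is False, y < 32 is True → val = 34
So val = 34

Answer: 34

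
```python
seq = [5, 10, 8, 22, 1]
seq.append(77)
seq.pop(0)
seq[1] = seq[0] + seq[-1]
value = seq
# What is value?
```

Trace:
`seq = [5, 10, 8, 22, 1]` → seq = [5, 10, 8, 22, 1]
`seq.append(77)` → seq = [5, 10, 8, 22, 1, 77]
`seq.pop(0)` → seq = [10, 8, 22, 1, 77]
`seq[1] = seq[0] + seq[-1]` → seq = [10, 87, 22, 1, 77]
`value = seq` → value = [10, 87, 22, 1, 77]
So value = [10, 87, 22, 1, 77]

Answer: [10, 87, 22, 1, 77]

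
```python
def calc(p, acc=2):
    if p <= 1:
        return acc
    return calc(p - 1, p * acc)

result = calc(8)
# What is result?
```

Accumulator trace (n, acc): (8, 2) -> (7, 16) -> (6, 112) -> (5, 672) -> (4, 3360) -> (3, 13440) -> (2, 40320) -> (1, 80640) -> return 80640

Answer: 80640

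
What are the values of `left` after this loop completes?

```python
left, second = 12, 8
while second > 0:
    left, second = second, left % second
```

GCD of 12 and 8
`left` takes the values: 12 → 8 → 4

Answer: 4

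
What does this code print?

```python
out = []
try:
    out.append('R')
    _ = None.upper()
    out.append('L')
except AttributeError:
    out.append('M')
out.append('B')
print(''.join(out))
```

Execution trace: 'R' (try body) → 'M' (except AttributeError) → 'B' (after the try/except). Output: RMB

Answer: RMB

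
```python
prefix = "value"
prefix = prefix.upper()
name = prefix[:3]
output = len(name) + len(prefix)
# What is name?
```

Trace:
`prefix = "value"` → prefix = 'value'
`prefix = prefix.upper()` → prefix = 'VALUE'
`name = prefix[:3]` → name = 'VAL'
`output = len(name) + len(prefix)` → output = 8
So name = 'VAL'

Answer: 'VAL'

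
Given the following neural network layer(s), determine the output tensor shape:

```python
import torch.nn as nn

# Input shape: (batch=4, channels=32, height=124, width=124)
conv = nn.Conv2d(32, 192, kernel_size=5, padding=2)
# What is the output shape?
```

Input: (4, 32, 124, 124) -> Output: (4, 192, 124, 124)

Answer: (4, 192, 124, 124)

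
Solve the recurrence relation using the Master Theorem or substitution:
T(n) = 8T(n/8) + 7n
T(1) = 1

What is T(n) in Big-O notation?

By Master Theorem: a=8, b=8, f(n)=7n. Since log_8(8) = 1 and f(n) = Θ(n^1), Case 2 applies. T(n) = O(n log n).

Answer: O(n log n)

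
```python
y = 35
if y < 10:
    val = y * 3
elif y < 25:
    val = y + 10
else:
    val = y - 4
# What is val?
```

Trace:
`y = 35` → y = 35
`if y < 10: ...` → y < 10 is False, y < 25 is False, take else branch → val = 31
So val = 31

Answer: 31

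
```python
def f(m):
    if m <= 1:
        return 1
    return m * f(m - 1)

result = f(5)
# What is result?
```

f(5) = 5 * 4 * 3 * 2 * 1 = 120

Answer: 120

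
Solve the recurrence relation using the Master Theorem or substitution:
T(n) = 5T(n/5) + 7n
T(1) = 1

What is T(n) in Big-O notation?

By Master Theorem: a=5, b=5, f(n)=7n. Since log_5(5) = 1 and f(n) = Θ(n^1), Case 2 applies. T(n) = O(n log n).

Answer: O(n log n)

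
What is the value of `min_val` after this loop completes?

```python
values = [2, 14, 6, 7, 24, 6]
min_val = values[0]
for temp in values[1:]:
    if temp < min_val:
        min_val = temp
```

Minimum of [2, 14, 6, 7, 24, 6]
`min_val` takes the values: 2

Answer: 2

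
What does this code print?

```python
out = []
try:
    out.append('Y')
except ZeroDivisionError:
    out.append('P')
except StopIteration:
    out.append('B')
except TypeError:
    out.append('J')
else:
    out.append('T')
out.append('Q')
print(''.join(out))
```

Execution trace: 'Y' (try body, no exception) → 'T' (else) → 'Q' (after the try/except). Output: YTQ

Answer: YTQ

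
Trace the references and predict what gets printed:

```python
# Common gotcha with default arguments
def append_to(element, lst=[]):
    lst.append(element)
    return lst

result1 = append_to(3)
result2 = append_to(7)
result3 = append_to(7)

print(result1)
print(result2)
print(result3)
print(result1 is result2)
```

Key concept: mutable default argument gotcha.
Step by step:
`result1 = append_to(3)` → result1 = [3]
`result2 = append_to(7)` → result1 = [3, 7] (same object as result2); result2 = [3, 7] (same object as result1)
`result3 = append_to(7)` → result1 = [3, 7, 7] (same object as result2, result3); result2 = [3, 7, 7] (same object as result1, result3); result3 = [3, 7, 7] (same object as result1, result2)
`print(result1)` → prints [3, 7, 7]
`print(result2)` → prints [3, 7, 7]
`print(result3)` → prints [3, 7, 7]
`print(result1 is result2)` → prints True

Answer:
[3, 7, 7]
[3, 7, 7]
[3, 7, 7]
True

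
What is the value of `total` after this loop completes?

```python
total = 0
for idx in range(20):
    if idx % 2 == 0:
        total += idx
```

Sum of even numbers 0 to 19
`total` takes the values: 0 → 2 → 6 → 12 → 20 → 30 → 42 → 56 → 72 → 90

Answer: 90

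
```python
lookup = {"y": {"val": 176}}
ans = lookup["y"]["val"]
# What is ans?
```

Trace:
`lookup = {"y": {"val": 176}}` → lookup = {'y': {'val': 176}}
`ans = lookup["y"]["val"]` → ans = 176
So ans = 176

Answer: 176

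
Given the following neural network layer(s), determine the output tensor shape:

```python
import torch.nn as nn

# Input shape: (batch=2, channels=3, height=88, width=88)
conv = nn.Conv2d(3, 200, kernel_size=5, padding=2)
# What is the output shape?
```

Input: (2, 3, 88, 88) -> Output: (2, 200, 88, 88)

Answer: (2, 200, 88, 88)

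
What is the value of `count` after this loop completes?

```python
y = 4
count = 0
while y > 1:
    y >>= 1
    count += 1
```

Count right shifts until 1
`count` takes the values: 0 → 1 → 2

Answer: 2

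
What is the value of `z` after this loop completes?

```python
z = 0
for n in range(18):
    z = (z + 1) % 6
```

Increment mod 6, 18 times = 0
`z` takes the values: 0 → 1 → 2 → 3 → 4 → 5 → 0 → 1 → 2 → 3 → 4 → 5 → 0 → 1 → 2 → 3 → 4 → 5 → 0

Answer: 0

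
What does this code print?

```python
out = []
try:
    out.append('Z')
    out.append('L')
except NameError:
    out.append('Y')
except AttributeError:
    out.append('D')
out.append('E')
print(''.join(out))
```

Execution trace: 'Z' (try body) → 'L' (try body, no exception) → 'E' (after the try/except). Output: ZLE

Answer: ZLE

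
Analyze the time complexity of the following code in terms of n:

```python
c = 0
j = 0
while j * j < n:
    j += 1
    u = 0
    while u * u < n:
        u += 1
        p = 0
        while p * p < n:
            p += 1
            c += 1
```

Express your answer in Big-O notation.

Each loop level contributes: √n × √n × √n. Multiplying the contributions gives O(n√n).

Answer: O(n√n)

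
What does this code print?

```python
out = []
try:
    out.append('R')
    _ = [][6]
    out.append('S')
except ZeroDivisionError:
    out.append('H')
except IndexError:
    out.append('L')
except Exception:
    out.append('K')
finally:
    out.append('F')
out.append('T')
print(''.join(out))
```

Execution trace: 'R' (try body) → 'L' (except IndexError) → 'F' (finally) → 'T' (after the try/except). Output: RLFT

Answer: RLFT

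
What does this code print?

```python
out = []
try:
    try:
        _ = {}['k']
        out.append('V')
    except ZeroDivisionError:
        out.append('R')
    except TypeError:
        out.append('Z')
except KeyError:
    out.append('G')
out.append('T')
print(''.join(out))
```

Execution trace: 'G' (outer except KeyError) → 'T' (after the try/except). Output: GT

Answer: GT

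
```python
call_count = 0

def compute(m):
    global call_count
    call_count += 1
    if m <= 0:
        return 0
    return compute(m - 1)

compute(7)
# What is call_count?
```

Linear recursion stepping by 1: 8 calls from m=7 down to ≤0.

Answer: 8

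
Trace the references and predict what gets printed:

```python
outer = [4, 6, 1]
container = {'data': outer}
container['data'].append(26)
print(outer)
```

Key concept: dict holds reference to list.
Step by step:
`outer = [4, 6, 1]` → outer = [4, 6, 1]
`container = {'data': outer}` → container = {'data': [4, 6, 1]}
`container['data'].append(26)` → outer = [4, 6, 1, 26]; container = {'data': [4, 6, 1, 26]}
`print(outer)` → prints [4, 6, 1, 26]

Answer: [4, 6, 1, 26]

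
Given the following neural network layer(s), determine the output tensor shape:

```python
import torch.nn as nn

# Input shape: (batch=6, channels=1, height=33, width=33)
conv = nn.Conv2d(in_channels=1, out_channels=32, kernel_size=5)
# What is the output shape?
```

Input: (6, 1, 33, 33) -> Output: (6, 32, 29, 29)

Answer: (6, 32, 29, 29)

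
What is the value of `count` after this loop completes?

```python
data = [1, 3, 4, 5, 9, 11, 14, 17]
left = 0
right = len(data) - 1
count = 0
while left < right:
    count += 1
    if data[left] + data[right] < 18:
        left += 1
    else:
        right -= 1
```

Steps to find pair summing to 18
`count` takes the values: 0 → 1 → 2 → 3 → 4 → 5 → 6 → 7

Answer: 7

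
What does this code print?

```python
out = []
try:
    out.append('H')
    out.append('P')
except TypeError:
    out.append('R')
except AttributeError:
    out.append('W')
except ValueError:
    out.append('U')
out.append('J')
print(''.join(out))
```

Execution trace: 'H' (try body) → 'P' (try body, no exception) → 'J' (after the try/except). Output: HPJ

Answer: HPJ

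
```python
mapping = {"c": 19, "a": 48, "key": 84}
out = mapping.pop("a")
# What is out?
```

Trace:
`mapping = {"c": 19, "a": 48, "key": 84}` → mapping = {'c': 19, 'a': 48, 'key': 84}
`out = mapping.pop("a")` → mapping = {'c': 19, 'key': 84}; out = 48
So out = 48

Answer: 48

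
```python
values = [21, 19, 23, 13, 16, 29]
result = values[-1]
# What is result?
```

Trace:
`values = [21, 19, 23, 13, 16, 29]` → values = [21, 19, 23, 13, 16, 29]
`result = values[-1]` → result = 29
So result = 29

Answer: 29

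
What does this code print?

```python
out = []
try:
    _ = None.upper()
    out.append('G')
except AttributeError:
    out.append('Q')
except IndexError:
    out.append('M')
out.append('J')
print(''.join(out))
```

Execution trace: 'Q' (except AttributeError) → 'J' (after the try/except). Output: QJ

Answer: QJ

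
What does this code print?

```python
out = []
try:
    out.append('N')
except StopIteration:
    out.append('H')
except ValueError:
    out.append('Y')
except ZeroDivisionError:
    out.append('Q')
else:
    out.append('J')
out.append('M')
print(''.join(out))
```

Execution trace: 'N' (try body, no exception) → 'J' (else) → 'M' (after the try/except). Output: NJM

Answer: NJM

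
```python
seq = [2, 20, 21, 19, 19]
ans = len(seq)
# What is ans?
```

Trace:
`seq = [2, 20, 21, 19, 19]` → seq = [2, 20, 21, 19, 19]
`ans = len(seq)` → ans = 5
So ans = 5

Answer: 5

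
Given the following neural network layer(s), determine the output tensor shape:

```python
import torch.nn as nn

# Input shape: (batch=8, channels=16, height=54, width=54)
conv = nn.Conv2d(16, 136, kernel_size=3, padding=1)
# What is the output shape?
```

Input: (8, 16, 54, 54) -> Output: (8, 136, 54, 54)

Answer: (8, 136, 54, 54)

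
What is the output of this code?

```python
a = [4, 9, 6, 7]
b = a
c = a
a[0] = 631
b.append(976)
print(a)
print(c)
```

Key concept: multiple aliases.
Step by step:
`a = [4, 9, 6, 7]` → a = [4, 9, 6, 7]
`b = a` → b = [4, 9, 6, 7] (same object as a)
`c = a` → c = [4, 9, 6, 7] (same object as a, b)
`a[0] = 631` → a = [631, 9, 6, 7] (same object as b, c); b = [631, 9, 6, 7] (same object as a, c); c = [631, 9, 6, 7] (same object as a, b)
`b.append(976)` → a = [631, 9, 6, 7, 976] (same object as b, c); b = [631, 9, 6, 7, 976] (same object as a, c); c = [631, 9, 6, 7, 976] (same object as a, b)
`print(a)` → prints [631, 9, 6, 7, 976]
`print(c)` → prints [631, 9, 6, 7, 976]

Answer:
[631, 9, 6, 7, 976]
[631, 9, 6, 7, 976]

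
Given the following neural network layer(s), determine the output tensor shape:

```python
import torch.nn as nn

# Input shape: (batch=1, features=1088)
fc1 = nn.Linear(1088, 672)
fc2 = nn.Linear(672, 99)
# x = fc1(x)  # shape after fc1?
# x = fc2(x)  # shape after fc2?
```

Input: (1, 1088) -> after fc1: (1, 672) -> Output: (1, 99)

Answer: (1, 99)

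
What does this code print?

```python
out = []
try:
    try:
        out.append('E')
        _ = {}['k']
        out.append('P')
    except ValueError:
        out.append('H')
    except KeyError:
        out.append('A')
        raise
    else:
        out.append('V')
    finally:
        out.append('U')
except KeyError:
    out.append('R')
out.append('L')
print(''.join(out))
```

Execution trace: 'E' (inner try body) → 'A' (inner except KeyError) → 'U' (inner finally) → 'R' (outer except KeyError) → 'L' (after the try/except). Output: EAURL

Answer: EAURL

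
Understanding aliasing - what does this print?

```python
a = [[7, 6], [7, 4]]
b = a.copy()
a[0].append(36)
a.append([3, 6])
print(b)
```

Key concept: shallow copy with nested lists.
Step by step:
`a = [[7, 6], [7, 4]]` → a = [[7, 6], [7, 4]]
`b = a.copy()` → b = [[7, 6], [7, 4]]
`a[0].append(36)` → a = [[7, 6, 36], [7, 4]]; b = [[7, 6, 36], [7, 4]]
`a.append([3, 6])` → a = [[7, 6, 36], [7, 4], [3, 6]]
`print(b)` → prints [[7, 6, 36], [7, 4]]

Answer: [[7, 6, 36], [7, 4]]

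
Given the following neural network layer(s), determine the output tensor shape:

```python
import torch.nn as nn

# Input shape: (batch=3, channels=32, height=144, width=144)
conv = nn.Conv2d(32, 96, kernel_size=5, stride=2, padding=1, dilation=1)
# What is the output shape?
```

Input: (3, 32, 144, 144) -> Output: (3, 96, 71, 71)

Answer: (3, 96, 71, 71)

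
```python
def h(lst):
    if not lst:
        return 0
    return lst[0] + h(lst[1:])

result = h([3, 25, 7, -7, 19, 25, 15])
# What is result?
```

3 + 25 + 7 + (-7) + 19 + 25 + 15 + 0 = 87

Answer: 87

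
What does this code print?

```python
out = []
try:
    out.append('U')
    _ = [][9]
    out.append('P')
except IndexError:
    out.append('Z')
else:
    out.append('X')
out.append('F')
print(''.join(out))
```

Execution trace: 'U' (try body) → 'Z' (except IndexError) → 'F' (after the try/except). Output: UZF

Answer: UZF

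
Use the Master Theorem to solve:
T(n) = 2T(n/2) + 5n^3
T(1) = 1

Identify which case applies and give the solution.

a=2, b=2, f(n)=5n^3. log_2(2) = 1. Since c=3 > 1 and the regularity condition holds (2(n/2)^3 = (2/2^3)n^3 with 2/2^3 < 1), Case 3 applies: T(n) = Θ(f(n)) = O(n^3).

Answer: O(n^3) - Case 3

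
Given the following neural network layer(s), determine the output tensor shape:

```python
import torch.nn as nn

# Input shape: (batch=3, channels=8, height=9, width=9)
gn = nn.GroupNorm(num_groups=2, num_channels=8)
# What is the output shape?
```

Input: (3, 8, 9, 9) -> Output: (3, 8, 9, 9)

Answer: (3, 8, 9, 9)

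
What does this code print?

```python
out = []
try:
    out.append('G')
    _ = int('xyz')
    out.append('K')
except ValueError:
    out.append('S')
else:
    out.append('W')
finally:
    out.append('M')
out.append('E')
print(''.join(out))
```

Execution trace: 'G' (try body) → 'S' (except ValueError) → 'M' (finally) → 'E' (after the try/except). Output: GSME

Answer: GSME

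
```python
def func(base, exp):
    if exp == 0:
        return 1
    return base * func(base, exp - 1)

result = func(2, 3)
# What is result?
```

func(2, 3) = 2 * 2 * 2 = 8

Answer: 8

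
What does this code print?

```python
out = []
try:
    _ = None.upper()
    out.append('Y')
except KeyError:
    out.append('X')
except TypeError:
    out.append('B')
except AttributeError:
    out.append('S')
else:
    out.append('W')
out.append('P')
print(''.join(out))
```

Execution trace: 'S' (except AttributeError) → 'P' (after the try/except). Output: SP

Answer: SP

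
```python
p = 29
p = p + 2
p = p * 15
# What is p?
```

Trace:
`p = 29` → p = 29
`p = p + 2` → p = 31
`p = p * 15` → p = 465
So p = 465

Answer: 465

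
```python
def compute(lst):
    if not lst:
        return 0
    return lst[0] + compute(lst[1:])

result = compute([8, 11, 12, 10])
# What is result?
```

8 + 11 + 12 + 10 + 0 = 41

Answer: 41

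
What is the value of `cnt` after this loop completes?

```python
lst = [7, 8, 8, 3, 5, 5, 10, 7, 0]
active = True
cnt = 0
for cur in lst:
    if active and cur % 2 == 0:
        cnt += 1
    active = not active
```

Count even values at even positions
`cnt` takes the values: 0 → 1 → 2 → 3

Answer: 3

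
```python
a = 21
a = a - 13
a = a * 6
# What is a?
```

Trace:
`a = 21` → a = 21
`a = a - 13` → a = 8
`a = a * 6` → a = 48
So a = 48

Answer: 48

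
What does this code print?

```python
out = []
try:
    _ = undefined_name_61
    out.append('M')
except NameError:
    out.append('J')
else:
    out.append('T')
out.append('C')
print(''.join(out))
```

Execution trace: 'J' (except NameError) → 'C' (after the try/except). Output: JC

Answer: JC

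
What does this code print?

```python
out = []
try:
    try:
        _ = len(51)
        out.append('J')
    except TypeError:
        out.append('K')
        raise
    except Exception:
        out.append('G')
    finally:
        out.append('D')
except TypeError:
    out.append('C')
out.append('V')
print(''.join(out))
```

Execution trace: 'K' (inner except TypeError) → 'D' (inner finally) → 'C' (outer except TypeError) → 'V' (after the try/except). Output: KDCV

Answer: KDCV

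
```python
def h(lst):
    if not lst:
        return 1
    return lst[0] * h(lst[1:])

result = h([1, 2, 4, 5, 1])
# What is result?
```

Product over [1, 2, 4, 5, 1] = 1 * 2 * 4 * 5 * 1 = 40

Answer: 40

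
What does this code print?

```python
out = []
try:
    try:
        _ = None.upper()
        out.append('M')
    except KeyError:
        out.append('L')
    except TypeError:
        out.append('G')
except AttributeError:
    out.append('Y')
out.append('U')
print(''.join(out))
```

Execution trace: 'Y' (outer except AttributeError) → 'U' (after the try/except). Output: YU

Answer: YU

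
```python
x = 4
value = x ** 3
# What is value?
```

Trace:
`x = 4` → x = 4
`value = x ** 3` → value = 64
So value = 64

Answer: 64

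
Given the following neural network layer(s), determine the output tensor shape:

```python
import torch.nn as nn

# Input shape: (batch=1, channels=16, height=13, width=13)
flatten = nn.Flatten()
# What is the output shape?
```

Input: (1, 16, 13, 13) -> Output: (1, 2704)

Answer: (1, 2704)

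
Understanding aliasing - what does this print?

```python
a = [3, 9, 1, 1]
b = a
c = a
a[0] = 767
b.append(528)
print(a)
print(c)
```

Key concept: multiple aliases.
Step by step:
`a = [3, 9, 1, 1]` → a = [3, 9, 1, 1]
`b = a` → b = [3, 9, 1, 1] (same object as a)
`c = a` → c = [3, 9, 1, 1] (same object as a, b)
`a[0] = 767` → a = [767, 9, 1, 1] (same object as b, c); b = [767, 9, 1, 1] (same object as a, c); c = [767, 9, 1, 1] (same object as a, b)
`b.append(528)` → a = [767, 9, 1, 1, 528] (same object as b, c); b = [767, 9, 1, 1, 528] (same object as a, c); c = [767, 9, 1, 1, 528] (same object as a, b)
`print(a)` → prints [767, 9, 1, 1, 528]
`print(c)` → prints [767, 9, 1, 1, 528]

Answer:
[767, 9, 1, 1, 528]
[767, 9, 1, 1, 528]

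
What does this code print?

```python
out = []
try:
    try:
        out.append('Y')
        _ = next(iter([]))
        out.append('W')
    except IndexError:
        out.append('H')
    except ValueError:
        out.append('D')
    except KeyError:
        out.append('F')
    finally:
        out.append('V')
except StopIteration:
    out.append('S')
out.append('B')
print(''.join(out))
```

Execution trace: 'Y' (try body) → 'V' (finally) → 'S' (outer except StopIteration) → 'B' (after the try/except). Output: YVSB

Answer: YVSB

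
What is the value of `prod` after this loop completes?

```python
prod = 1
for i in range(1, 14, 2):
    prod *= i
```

Product of 1, 3, 5, ... up to 13
`prod` takes the values: 1 → 3 → 15 → 105 → 945 → 10395 → 135135

Answer: 135135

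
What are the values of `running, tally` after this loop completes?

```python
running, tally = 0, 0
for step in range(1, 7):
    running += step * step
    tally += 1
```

Sum of squares and count
`running, tally` takes the values: (0, 0) → (1, 0) → (1, 1) → (5, 1) → (5, 2) → (14, 2) → (14, 3) → (30, 3) → (30, 4) → (55, 4) → (55, 5) → (91, 5) → (91, 6)

Answer: 91, 6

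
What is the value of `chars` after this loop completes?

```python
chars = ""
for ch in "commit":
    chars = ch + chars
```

Reverse 'commit'
`chars` takes the values: "" → "c" → "oc" → "moc" → "mmoc" → "immoc" → "timmoc"

Answer: "timmoc"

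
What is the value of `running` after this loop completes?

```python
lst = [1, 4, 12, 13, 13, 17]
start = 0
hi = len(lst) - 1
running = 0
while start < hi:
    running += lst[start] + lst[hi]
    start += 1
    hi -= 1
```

Sum of pairs from ends
`running` takes the values: 0 → 18 → 35 → 60

Answer: 60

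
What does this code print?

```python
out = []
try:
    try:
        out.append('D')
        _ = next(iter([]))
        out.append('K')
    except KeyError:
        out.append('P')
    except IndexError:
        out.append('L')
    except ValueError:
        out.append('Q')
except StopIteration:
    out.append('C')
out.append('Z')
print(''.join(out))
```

Execution trace: 'D' (try body) → 'C' (outer except StopIteration) → 'Z' (after the try/except). Output: DCZ

Answer: DCZ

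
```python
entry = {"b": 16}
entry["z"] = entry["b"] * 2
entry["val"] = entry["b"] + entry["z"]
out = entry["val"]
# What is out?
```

Trace:
`entry = {"b": 16}` → entry = {'b': 16}
`entry["z"] = entry["b"] * 2` → entry = {'b': 16, 'z': 32}
`entry["val"] = entry["b"] + entry["z"]` → entry = {'b': 16, 'z': 32, 'val': 48}
`out = entry["val"]` → out = 48
So out = 48

Answer: 48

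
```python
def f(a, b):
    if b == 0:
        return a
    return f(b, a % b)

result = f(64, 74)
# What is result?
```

f(64, 74) -> f(74, 64) -> f(64, 10) -> f(10, 4) -> f(4, 2) -> f(2, 0) -> 2

Answer: 2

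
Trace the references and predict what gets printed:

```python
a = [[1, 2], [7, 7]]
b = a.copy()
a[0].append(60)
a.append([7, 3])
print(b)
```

Key concept: shallow copy with nested lists.
Step by step:
`a = [[1, 2], [7, 7]]` → a = [[1, 2], [7, 7]]
`b = a.copy()` → b = [[1, 2], [7, 7]]
`a[0].append(60)` → a = [[1, 2, 60], [7, 7]]; b = [[1, 2, 60], [7, 7]]
`a.append([7, 3])` → a = [[1, 2, 60], [7, 7], [7, 3]]
`print(b)` → prints [[1, 2, 60], [7, 7]]

Answer: [[1, 2, 60], [7, 7]]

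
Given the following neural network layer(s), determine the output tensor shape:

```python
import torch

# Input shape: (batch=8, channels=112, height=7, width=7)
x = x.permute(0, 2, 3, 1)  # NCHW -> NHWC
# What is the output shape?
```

Input: (8, 112, 7, 7) -> Output: (8, 7, 7, 112)

Answer: (8, 7, 7, 112)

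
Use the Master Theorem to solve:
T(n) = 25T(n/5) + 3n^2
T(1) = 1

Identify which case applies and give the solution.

a=25, b=5, f(n)=3n^2. log_5(25) = 2. Since c=2 = 2, Case 2 applies: T(n) = Θ(n^log_b(a) · log n) = O(n^2 log n).

Answer: O(n^2 log n) - Case 2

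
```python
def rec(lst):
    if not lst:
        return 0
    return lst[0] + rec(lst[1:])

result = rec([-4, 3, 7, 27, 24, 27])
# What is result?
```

(-4) + 3 + 7 + 27 + 24 + 27 + 0 = 84

Answer: 84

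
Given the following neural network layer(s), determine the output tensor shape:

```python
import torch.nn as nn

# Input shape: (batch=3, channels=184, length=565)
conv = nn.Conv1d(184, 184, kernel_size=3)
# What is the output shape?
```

Input: (3, 184, 565) -> Output: (3, 184, 563)

Answer: (3, 184, 563)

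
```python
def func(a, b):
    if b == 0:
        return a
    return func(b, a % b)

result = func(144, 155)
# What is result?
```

func(144, 155) -> func(155, 144) -> func(144, 11) -> func(11, 1) -> func(1, 0) -> 1

Answer: 1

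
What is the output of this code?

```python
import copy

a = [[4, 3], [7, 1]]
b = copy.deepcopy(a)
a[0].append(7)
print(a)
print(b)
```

Key concept: deep copy is fully independent.
Step by step:
`a = [[4, 3], [7, 1]]` → a = [[4, 3], [7, 1]]
`b = copy.deepcopy(a)` → b = [[4, 3], [7, 1]]
`a[0].append(7)` → a = [[4, 3, 7], [7, 1]]
`print(a)` → prints [[4, 3, 7], [7, 1]]
`print(b)` → prints [[4, 3], [7, 1]]

Answer:
[[4, 3, 7], [7, 1]]
[[4, 3], [7, 1]]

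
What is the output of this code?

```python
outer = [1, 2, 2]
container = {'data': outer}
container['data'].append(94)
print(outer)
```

Key concept: dict holds reference to list.
Step by step:
`outer = [1, 2, 2]` → outer = [1, 2, 2]
`container = {'data': outer}` → container = {'data': [1, 2, 2]}
`container['data'].append(94)` → outer = [1, 2, 2, 94]; container = {'data': [1, 2, 2, 94]}
`print(outer)` → prints [1, 2, 2, 94]

Answer: [1, 2, 2, 94]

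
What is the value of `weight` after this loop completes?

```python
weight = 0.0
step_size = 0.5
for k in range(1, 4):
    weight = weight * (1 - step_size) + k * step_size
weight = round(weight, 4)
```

Moving average with lr=0.5
`weight` takes the values: 0.0 → 0.5 → 1.25 → 2.125

Answer: 2.125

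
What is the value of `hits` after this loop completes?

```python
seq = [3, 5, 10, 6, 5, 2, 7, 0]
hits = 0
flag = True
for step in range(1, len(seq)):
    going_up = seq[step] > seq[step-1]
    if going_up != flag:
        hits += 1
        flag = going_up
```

Count direction changes in [3, 5, 10, 6, 5, 2, 7, 0]
`hits` takes the values: 0 → 1 → 2 → 3

Answer: 3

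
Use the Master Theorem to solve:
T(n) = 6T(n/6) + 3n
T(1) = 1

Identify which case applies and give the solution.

a=6, b=6, f(n)=3n. log_6(6) = 1. Since c=1 = 1, Case 2 applies: T(n) = Θ(n^log_b(a) · log n) = O(n log n).

Answer: O(n log n) - Case 2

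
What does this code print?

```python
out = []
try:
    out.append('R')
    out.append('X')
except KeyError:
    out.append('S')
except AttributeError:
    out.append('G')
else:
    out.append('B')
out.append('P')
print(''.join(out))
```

Execution trace: 'R' (try body) → 'X' (try body, no exception) → 'B' (else) → 'P' (after the try/except). Output: RXBP

Answer: RXBP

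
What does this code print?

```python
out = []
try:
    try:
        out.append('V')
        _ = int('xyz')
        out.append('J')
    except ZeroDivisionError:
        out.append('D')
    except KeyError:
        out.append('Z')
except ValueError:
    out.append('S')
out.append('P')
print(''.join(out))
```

Execution trace: 'V' (try body) → 'S' (outer except ValueError) → 'P' (after the try/except). Output: VSP

Answer: VSP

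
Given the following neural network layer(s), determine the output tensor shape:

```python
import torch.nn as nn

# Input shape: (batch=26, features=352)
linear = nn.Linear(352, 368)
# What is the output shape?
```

Input: (26, 352) -> Output: (26, 368)

Answer: (26, 368)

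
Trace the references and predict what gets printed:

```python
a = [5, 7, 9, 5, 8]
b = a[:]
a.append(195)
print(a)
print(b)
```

Key concept: slice [:] creates copy.
Step by step:
`a = [5, 7, 9, 5, 8]` → a = [5, 7, 9, 5, 8]
`b = a[:]` → b = [5, 7, 9, 5, 8]
`a.append(195)` → a = [5, 7, 9, 5, 8, 195]
`print(a)` → prints [5, 7, 9, 5, 8, 195]
`print(b)` → prints [5, 7, 9, 5, 8]

Answer:
[5, 7, 9, 5, 8, 195]
[5, 7, 9, 5, 8]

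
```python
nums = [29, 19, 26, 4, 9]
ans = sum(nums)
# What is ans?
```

Trace:
`nums = [29, 19, 26, 4, 9]` → nums = [29, 19, 26, 4, 9]
`ans = sum(nums)` → ans = 87
So ans = 87

Answer: 87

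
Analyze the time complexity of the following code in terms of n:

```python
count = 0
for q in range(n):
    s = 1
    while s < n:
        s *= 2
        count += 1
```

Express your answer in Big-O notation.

Each loop level contributes: n × log n. Multiplying the contributions gives O(n log n).

Answer: O(n log n)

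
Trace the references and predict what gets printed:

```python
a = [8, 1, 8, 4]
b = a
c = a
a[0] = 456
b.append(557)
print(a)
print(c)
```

Key concept: multiple aliases.
Step by step:
`a = [8, 1, 8, 4]` → a = [8, 1, 8, 4]
`b = a` → b = [8, 1, 8, 4] (same object as a)
`c = a` → c = [8, 1, 8, 4] (same object as a, b)
`a[0] = 456` → a = [456, 1, 8, 4] (same object as b, c); b = [456, 1, 8, 4] (same object as a, c); c = [456, 1, 8, 4] (same object as a, b)
`b.append(557)` → a = [456, 1, 8, 4, 557] (same object as b, c); b = [456, 1, 8, 4, 557] (same object as a, c); c = [456, 1, 8, 4, 557] (same object as a, b)
`print(a)` → prints [456, 1, 8, 4, 557]
`print(c)` → prints [456, 1, 8, 4, 557]

Answer:
[456, 1, 8, 4, 557]
[456, 1, 8, 4, 557]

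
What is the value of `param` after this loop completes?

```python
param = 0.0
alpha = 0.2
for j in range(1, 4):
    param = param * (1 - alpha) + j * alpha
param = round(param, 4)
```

Moving average with lr=0.2
`param` takes the values: 0.0 → 0.2 → 0.56 → 1.048

Answer: 1.048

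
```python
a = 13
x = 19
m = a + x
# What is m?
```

Trace:
`a = 13` → a = 13
`x = 19` → x = 19
`m = a + x` → m = 32
So m = 32

Answer: 32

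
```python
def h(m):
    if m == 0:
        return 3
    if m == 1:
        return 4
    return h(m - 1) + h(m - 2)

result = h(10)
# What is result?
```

Build up from base cases: h(0)=3, h(1)=4, h(2)=7, h(3)=11, h(4)=18, h(5)=29, h(6)=47, ..., h(10)=322

Answer: 322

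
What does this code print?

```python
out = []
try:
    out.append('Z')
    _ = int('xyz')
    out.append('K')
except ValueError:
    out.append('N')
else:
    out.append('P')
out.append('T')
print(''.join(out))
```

Execution trace: 'Z' (try body) → 'N' (except ValueError) → 'T' (after the try/except). Output: ZNT

Answer: ZNT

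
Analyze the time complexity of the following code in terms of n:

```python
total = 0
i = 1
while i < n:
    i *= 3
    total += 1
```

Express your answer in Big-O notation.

Each loop level contributes: log n. Multiplying the contributions gives O(log n).

Answer: O(log n)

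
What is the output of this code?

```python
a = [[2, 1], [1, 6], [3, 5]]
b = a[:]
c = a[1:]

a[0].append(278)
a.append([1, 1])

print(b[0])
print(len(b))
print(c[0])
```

Key concept: slice with nested mutation.
Step by step:
`a = [[2, 1], [1, 6], [3, 5]]` → a = [[2, 1], [1, 6], [3, 5]]
`b = a[:]` → b = [[2, 1], [1, 6], [3, 5]]
`c = a[1:]` → c = [[1, 6], [3, 5]]
`a[0].append(278)` → a = [[2, 1, 278], [1, 6], [3, 5]]; b = [[2, 1, 278], [1, 6], [3, 5]]
`a.append([1, 1])` → a = [[2, 1, 278], [1, 6], [3, 5], [1, 1]]
`print(b[0])` → prints [2, 1, 278]
`print(len(b))` → prints 3
`print(c[0])` → prints [1, 6]

Answer:
[2, 1, 278]
3
[1, 6]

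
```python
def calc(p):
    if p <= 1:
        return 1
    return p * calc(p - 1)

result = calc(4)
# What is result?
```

calc(4) = 4 * 3 * 2 * 1 = 24

Answer: 24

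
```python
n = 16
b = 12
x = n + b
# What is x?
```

Trace:
`n = 16` → n = 16
`b = 12` → b = 12
`x = n + b` → x = 28
So x = 28

Answer: 28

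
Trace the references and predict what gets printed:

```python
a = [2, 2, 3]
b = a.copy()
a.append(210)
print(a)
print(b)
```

Key concept: list.copy() creates independent copy.
Step by step:
`a = [2, 2, 3]` → a = [2, 2, 3]
`b = a.copy()` → b = [2, 2, 3]
`a.append(210)` → a = [2, 2, 3, 210]
`print(a)` → prints [2, 2, 3, 210]
`print(b)` → prints [2, 2, 3]

Answer:
[2, 2, 3, 210]
[2, 2, 3]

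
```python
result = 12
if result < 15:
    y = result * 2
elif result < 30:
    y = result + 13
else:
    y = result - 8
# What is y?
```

Trace:
`result = 12` → result = 12
`if result < 15: ...` → result < 15 is True → y = 24
So y = 24

Answer: 24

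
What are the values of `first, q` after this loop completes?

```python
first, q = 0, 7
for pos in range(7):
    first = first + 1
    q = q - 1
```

first goes 0→7, q goes 7→0
`first, q` takes the values: (0, 7) → (1, 7) → (1, 6) → (2, 6) → (2, 5) → (3, 5) → (3, 4) → (4, 4) → (4, 3) → (5, 3) → (5, 2) → (6, 2) → (6, 1) → (7, 1) → (7, 0)

Answer: 7, 0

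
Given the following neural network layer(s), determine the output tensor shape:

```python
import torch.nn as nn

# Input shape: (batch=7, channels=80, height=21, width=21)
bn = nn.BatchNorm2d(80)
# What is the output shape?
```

Input: (7, 80, 21, 21) -> Output: (7, 80, 21, 21)

Answer: (7, 80, 21, 21)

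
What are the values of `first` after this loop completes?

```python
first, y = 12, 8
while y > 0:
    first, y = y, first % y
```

GCD of 12 and 8
`first` takes the values: 12 → 8 → 4

Answer: 4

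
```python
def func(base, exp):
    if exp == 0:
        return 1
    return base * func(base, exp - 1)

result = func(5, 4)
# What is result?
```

func(5, 4) = 5 * 5 * 5 * 5 = 625

Answer: 625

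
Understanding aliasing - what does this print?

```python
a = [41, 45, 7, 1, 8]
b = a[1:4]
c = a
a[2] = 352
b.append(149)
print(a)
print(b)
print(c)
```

Key concept: slice vs alias.
Step by step:
`a = [41, 45, 7, 1, 8]` → a = [41, 45, 7, 1, 8]
`b = a[1:4]` → b = [45, 7, 1]
`c = a` → c = [41, 45, 7, 1, 8] (same object as a)
`a[2] = 352` → a = [41, 45, 352, 1, 8] (same object as c); c = [41, 45, 352, 1, 8] (same object as a)
`b.append(149)` → b = [45, 7, 1, 149]
`print(a)` → prints [41, 45, 352, 1, 8]
`print(b)` → prints [45, 7, 1, 149]
`print(c)` → prints [41, 45, 352, 1, 8]

Answer:
[41, 45, 352, 1, 8]
[45, 7, 1, 149]
[41, 45, 352, 1, 8]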